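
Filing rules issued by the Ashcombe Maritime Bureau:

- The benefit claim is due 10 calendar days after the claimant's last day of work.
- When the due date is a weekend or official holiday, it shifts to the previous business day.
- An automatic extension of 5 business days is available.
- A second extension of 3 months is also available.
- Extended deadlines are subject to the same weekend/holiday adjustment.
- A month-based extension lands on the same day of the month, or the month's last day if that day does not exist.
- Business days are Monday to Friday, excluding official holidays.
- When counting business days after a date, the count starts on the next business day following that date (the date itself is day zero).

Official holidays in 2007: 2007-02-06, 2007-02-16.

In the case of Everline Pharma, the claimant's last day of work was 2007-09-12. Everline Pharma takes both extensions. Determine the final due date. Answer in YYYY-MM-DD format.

2007-12-28

10 calendar days after 2007-09-12 is 2007-09-22.
2007-09-22 is a Saturday; the preceding business day is 2007-09-21 (Friday).
Applying the 5-business-day extension: 5 business days after 2007-09-21 is 2007-09-28.
2007-09-28 (Friday) is already a business day.
The 3 months extension carries 2007-09-28 to 2007-12-28.
Since 2007-12-28 is a Friday and not a holiday, the date is unchanged.
Deadline: 2007-12-28.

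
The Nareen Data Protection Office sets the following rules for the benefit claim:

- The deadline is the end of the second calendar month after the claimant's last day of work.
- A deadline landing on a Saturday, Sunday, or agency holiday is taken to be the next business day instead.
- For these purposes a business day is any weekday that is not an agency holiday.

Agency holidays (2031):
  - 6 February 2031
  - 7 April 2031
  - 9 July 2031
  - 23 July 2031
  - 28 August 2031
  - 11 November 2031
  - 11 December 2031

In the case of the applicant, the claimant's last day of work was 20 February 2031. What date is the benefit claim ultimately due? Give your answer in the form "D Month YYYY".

The second month after 20 February 2031 is April 2031, whose last day is 30 April 2031.
30 April 2031 (Wednesday) is already a business day.
The final due date is 30 April 2031.

30 April 2031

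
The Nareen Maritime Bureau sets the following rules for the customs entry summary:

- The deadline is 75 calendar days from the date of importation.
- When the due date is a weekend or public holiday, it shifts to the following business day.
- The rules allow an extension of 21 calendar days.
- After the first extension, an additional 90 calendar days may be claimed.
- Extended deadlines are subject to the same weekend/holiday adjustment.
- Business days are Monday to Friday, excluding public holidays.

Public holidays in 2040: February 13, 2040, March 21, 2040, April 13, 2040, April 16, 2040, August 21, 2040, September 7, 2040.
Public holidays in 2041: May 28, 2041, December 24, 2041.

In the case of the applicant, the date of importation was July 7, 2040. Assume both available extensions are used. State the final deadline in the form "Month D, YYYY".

January 9, 2041

Trigger date July 7, 2040 + 75 calendar days = September 20, 2040.
September 20, 2040 falls on a Thursday, which is a business day, so no adjustment is needed.
Add the 21 calendar-day extension to September 20, 2040: October 11, 2040.
October 11, 2040 falls on a Thursday, which is a business day, so no adjustment is needed.
Applying the 90-calendar-day extension: October 11, 2040 + 90 days = January 9, 2041.
January 9, 2041 falls on a Wednesday, which is a business day, so no adjustment is needed.
So the filing is due January 9, 2041.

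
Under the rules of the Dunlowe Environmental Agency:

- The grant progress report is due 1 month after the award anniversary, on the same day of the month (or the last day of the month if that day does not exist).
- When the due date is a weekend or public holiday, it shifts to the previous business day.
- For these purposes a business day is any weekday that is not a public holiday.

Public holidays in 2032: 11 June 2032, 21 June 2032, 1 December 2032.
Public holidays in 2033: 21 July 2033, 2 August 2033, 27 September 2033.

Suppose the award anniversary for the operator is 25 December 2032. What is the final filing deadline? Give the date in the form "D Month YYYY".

1 month after 25 December 2032, on the same day of the month, is 25 January 2033.
Since 25 January 2033 is a Tuesday and not a holiday, the date is unchanged.
So the filing is due 25 January 2033.

25 January 2033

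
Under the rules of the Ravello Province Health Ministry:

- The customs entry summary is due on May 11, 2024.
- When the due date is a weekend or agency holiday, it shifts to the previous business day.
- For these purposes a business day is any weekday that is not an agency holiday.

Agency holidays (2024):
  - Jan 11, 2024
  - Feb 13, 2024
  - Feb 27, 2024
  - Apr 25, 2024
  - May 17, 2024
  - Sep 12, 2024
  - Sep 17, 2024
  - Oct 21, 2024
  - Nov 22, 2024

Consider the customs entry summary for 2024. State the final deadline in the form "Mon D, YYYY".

May 10, 2024

Start from the fixed due date, May 11, 2024.
Because May 11, 2024 is a Saturday, the deadline becomes May 10, 2024 (Friday).
Final deadline: May 10, 2024.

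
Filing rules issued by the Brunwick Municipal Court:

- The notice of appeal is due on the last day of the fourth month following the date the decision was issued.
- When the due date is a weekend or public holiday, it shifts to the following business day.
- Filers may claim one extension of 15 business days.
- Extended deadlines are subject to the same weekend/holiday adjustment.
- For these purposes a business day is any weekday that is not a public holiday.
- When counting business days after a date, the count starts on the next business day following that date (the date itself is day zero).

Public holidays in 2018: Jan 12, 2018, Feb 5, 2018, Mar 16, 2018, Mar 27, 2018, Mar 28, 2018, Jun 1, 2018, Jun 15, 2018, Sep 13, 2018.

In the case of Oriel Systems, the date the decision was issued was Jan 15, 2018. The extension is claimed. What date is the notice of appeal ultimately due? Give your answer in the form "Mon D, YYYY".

4 months after Jan 15, 2018 is May 2018; that month ends on May 31, 2018.
May 31, 2018 falls on a Thursday, which is a business day, so no adjustment is needed.
Counting 15 further business days from May 31, 2018 reaches Jun 25, 2018.
Jun 25, 2018 is a Monday and not a listed holiday, so it stands.
Final deadline: Jun 25, 2018.

Jun 25, 2018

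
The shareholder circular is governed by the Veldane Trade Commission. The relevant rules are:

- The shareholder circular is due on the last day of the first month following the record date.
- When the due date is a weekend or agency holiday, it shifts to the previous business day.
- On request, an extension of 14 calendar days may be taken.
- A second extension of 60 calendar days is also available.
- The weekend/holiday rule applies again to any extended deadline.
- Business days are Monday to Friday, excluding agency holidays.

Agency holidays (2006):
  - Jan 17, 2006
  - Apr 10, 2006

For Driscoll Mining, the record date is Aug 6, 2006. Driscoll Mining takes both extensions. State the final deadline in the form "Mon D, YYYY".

Dec 12, 2006

1 month after Aug 6, 2006 falls in September 2006; the last day of that month is Sep 30, 2006.
Sep 30, 2006 falls on a Saturday. Rolling to the preceding business day gives Sep 29, 2006, a Friday.
With the 14-day extension, Sep 29, 2006 becomes Oct 13, 2006.
Oct 13, 2006 is a Friday and not a listed holiday, so it stands.
Applying the 60-calendar-day extension: Oct 13, 2006 + 60 days = Dec 12, 2006.
Dec 12, 2006 (Tuesday) is already a business day.
So the filing is due Dec 12, 2006.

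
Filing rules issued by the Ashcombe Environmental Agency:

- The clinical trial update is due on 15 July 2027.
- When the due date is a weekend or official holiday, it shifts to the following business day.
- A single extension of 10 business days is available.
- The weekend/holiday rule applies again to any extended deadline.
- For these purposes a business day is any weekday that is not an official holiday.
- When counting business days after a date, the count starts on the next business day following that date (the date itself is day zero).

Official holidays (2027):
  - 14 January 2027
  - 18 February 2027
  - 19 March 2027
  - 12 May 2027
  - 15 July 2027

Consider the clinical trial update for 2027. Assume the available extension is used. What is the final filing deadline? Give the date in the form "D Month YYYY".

30 July 2027

The stated deadline is 15 July 2027.
Because 15 July 2027 is a listed holiday, the deadline becomes 16 July 2027 (Friday).
The 10-business-day extension runs from 16 July 2027 to 30 July 2027.
30 July 2027 is a Friday and not a listed holiday, so it stands.
Deadline: 30 July 2027.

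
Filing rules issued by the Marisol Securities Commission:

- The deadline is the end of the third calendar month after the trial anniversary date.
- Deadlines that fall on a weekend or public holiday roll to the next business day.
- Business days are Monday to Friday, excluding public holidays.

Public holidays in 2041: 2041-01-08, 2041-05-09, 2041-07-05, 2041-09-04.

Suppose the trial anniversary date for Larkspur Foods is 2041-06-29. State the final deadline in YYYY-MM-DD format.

3 months after 2041-06-29 is September 2041; that month ends on 2041-09-30.
Since 2041-09-30 is a Monday and not a holiday, the date is unchanged.
So the filing is due 2041-09-30.

2041-09-30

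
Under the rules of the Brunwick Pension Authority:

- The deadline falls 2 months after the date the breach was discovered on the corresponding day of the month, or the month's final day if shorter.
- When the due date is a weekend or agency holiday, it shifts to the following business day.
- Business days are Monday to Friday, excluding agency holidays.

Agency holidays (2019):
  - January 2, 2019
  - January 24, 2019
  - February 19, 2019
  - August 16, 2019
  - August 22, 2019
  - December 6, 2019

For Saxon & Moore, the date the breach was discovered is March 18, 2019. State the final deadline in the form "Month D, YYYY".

May 20, 2019

2 months after March 18, 2019, on the same day of the month, is May 18, 2019.
Because May 18, 2019 is a Saturday, the deadline becomes May 20, 2019 (Monday).
The final due date is May 20, 2019.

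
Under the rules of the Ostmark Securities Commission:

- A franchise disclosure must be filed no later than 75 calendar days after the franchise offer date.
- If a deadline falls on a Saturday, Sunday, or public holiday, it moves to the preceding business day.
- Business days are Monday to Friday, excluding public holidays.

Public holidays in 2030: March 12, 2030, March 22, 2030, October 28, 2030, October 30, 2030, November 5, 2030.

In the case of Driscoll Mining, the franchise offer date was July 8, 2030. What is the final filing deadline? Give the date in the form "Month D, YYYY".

September 20, 2030

From July 8, 2030, 75 calendar days later is September 21, 2030.
September 21, 2030 is a Saturday; the preceding business day is September 20, 2030 (Friday).
Final deadline: September 20, 2030.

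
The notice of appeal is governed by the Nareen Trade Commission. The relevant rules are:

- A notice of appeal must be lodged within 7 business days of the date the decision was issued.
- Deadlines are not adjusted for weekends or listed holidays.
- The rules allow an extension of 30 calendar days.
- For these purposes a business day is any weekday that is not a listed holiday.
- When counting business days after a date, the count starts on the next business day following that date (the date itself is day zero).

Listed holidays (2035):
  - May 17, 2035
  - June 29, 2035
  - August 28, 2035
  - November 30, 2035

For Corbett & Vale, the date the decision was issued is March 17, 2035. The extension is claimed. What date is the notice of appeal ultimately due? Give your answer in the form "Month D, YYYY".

April 26, 2035

7 business days after March 17, 2035, excluding weekends and holidays, is March 27, 2035.
March 27, 2035 is a Tuesday; no weekend or holiday adjustment applies.
The 30-calendar-day extension moves the deadline from March 27, 2035 to April 26, 2035.
April 26, 2035 falls on a Thursday. The rules make no weekend/holiday allowance, so it remains April 26, 2035.
Deadline: April 26, 2035.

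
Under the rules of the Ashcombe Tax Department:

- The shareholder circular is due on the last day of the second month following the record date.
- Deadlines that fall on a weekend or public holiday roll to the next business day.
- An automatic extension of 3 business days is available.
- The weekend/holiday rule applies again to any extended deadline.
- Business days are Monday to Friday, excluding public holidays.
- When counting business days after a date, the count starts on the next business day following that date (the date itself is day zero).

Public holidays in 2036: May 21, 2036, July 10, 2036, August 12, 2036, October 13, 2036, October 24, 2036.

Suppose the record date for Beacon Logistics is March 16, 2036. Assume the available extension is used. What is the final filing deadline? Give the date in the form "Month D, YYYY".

June 5, 2036

2 months after March 16, 2036 falls in May 2036; the last day of that month is May 31, 2036.
May 31, 2036 is a Saturday, so it moves to the next business day, June 2, 2036 (Monday).
Applying the 3-business-day extension: 3 business days after June 2, 2036 is June 5, 2036.
June 5, 2036 (Thursday) is already a business day.
Final deadline: June 5, 2036.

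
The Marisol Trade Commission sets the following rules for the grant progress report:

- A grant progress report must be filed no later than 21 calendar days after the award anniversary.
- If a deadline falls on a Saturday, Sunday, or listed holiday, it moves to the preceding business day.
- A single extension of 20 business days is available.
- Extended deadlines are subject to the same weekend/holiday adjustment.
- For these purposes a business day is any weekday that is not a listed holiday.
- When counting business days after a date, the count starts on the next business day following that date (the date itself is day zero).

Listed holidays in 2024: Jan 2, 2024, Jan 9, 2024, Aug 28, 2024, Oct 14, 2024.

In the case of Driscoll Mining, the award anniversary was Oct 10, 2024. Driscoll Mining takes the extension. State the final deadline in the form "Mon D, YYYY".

Nov 28, 2024

21 calendar days after Oct 10, 2024 is Oct 31, 2024.
Oct 31, 2024 falls on a Thursday, which is a business day, so no adjustment is needed.
Counting 20 further business days from Oct 31, 2024 reaches Nov 28, 2024.
Nov 28, 2024 is a Thursday and not a listed holiday, so it stands.
Final deadline: Nov 28, 2024.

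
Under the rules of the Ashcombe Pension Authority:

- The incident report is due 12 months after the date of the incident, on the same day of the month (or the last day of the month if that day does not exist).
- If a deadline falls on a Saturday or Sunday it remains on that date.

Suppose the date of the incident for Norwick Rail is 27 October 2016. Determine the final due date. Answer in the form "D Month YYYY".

27 October 2017

12 months from 27 October 2016 is 27 October 2017.
27 October 2017 is a Friday; no weekend or holiday adjustment applies.
Deadline: 27 October 2017.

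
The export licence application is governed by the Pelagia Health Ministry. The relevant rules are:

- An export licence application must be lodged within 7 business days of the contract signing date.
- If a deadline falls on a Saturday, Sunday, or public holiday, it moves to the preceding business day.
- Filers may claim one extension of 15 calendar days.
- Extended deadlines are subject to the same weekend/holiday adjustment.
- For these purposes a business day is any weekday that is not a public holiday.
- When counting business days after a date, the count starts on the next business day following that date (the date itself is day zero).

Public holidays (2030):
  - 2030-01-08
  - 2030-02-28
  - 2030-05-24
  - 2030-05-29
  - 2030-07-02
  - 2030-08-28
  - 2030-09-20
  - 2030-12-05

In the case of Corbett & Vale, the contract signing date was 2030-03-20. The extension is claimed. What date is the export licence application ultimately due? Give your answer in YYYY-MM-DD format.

7 business days after 2030-03-20, excluding weekends and holidays, is 2030-03-29.
Since 2030-03-29 is a Friday and not a holiday, the date is unchanged.
Add the 15 calendar-day extension to 2030-03-29: 2030-04-13.
2030-04-13 is a Saturday; the preceding business day is 2030-04-12 (Friday).
Deadline: 2030-04-12.

2030-04-12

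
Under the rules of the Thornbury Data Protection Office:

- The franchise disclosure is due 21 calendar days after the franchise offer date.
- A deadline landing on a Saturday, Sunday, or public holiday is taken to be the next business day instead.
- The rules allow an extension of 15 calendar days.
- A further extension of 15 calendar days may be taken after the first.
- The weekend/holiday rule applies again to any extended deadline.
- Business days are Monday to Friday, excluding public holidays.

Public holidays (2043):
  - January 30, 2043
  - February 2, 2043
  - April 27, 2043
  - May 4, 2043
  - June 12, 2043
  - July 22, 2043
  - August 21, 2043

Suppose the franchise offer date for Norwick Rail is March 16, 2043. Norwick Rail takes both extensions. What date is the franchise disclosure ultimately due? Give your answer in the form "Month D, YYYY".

21 calendar days after March 16, 2043 is April 6, 2043.
Since April 6, 2043 is a Monday and not a holiday, the date is unchanged.
The 15-calendar-day extension moves the deadline from April 6, 2043 to April 21, 2043.
April 21, 2043 (Tuesday) is already a business day.
The 15-calendar-day extension moves the deadline from April 21, 2043 to May 6, 2043.
Since May 6, 2043 is a Wednesday and not a holiday, the date is unchanged.
The final due date is May 6, 2043.

May 6, 2043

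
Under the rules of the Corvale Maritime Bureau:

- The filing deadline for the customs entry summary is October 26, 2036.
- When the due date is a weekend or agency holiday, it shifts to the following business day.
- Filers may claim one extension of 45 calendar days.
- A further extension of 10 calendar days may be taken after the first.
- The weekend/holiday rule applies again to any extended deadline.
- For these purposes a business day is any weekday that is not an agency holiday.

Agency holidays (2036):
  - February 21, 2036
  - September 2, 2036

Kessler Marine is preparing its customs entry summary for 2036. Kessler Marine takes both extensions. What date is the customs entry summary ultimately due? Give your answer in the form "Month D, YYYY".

December 22, 2036

Start from the fixed due date, October 26, 2036.
Because October 26, 2036 is a Sunday, the deadline becomes October 27, 2036 (Monday).
Applying the 45-calendar-day extension: October 27, 2036 + 45 days = December 11, 2036.
December 11, 2036 is a Thursday and not a listed holiday, so it stands.
Add the 10 calendar-day extension to December 11, 2036: December 21, 2036.
Because December 21, 2036 is a Sunday, the deadline becomes December 22, 2036 (Monday).
So the filing is due December 22, 2036.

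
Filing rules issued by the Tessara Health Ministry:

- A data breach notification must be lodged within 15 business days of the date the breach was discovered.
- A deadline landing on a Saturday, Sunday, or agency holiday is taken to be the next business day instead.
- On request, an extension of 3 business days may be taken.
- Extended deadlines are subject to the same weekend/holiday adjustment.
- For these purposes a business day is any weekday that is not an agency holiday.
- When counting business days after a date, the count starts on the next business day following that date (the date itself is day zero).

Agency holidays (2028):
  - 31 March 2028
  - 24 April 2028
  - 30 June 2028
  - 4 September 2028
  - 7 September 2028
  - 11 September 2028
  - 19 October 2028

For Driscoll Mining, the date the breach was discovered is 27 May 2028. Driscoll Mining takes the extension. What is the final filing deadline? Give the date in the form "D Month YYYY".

15 business days after 27 May 2028, excluding weekends and holidays, is 16 June 2028.
16 June 2028 (Friday) is already a business day.
Applying the 3-business-day extension: 3 business days after 16 June 2028 is 21 June 2028.
21 June 2028 (Wednesday) is already a business day.
Final deadline: 21 June 2028.

21 June 2028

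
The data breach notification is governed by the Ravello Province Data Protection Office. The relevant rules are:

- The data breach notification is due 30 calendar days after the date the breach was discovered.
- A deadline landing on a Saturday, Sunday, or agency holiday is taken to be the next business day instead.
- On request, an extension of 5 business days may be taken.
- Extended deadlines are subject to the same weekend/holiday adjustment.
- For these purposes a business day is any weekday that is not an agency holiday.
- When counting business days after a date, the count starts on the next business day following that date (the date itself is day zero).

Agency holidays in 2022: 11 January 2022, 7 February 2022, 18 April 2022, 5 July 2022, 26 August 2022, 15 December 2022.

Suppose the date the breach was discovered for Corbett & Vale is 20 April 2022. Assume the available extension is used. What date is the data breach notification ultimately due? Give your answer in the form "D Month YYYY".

Trigger date 20 April 2022 + 30 calendar days = 20 May 2022.
Since 20 May 2022 is a Friday and not a holiday, the date is unchanged.
Counting 5 further business days from 20 May 2022 reaches 27 May 2022.
27 May 2022 is a Friday and not a listed holiday, so it stands.
Deadline: 27 May 2022.

27 May 2022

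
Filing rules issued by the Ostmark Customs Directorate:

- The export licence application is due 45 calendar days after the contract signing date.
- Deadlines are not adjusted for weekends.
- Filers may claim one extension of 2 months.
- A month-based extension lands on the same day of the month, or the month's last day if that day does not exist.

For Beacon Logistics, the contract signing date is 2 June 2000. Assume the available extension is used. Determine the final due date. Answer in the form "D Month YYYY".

17 September 2000

From 2 June 2000, 45 calendar days later is 17 July 2000.
17 July 2000 falls on a Monday. The rules make no weekend/holiday allowance, so it remains 17 July 2000.
Applying the 2 months extension: 2 months after 17 July 2000 is 17 September 2000.
No adjustment is made for weekends or holidays, so 17 September 2000 stands.
So the filing is due 17 September 2000.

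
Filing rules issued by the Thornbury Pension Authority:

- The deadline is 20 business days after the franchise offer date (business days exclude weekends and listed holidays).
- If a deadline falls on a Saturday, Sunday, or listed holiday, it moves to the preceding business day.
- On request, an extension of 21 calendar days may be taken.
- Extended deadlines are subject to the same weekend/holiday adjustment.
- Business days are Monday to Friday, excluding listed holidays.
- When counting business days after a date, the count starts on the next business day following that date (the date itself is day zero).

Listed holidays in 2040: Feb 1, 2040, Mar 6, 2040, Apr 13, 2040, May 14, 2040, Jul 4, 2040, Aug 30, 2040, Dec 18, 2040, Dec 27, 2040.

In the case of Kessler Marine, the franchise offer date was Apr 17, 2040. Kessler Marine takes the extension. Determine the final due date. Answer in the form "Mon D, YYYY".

Counting 20 business days after Apr 17, 2040 (skipping weekends and listed holidays) reaches May 16, 2040.
May 16, 2040 (Wednesday) is already a business day.
The 21-calendar-day extension moves the deadline from May 16, 2040 to Jun 6, 2040.
Jun 6, 2040 (Wednesday) is already a business day.
The final due date is Jun 6, 2040.

Jun 6, 2040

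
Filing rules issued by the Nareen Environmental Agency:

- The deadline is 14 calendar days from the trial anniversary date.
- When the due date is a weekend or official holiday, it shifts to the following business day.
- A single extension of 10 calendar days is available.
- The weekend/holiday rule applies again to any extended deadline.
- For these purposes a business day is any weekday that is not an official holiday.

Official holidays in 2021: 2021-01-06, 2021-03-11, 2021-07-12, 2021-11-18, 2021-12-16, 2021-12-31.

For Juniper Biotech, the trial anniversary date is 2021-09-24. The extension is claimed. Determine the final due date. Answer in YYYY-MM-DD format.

2021-10-18

Trigger date 2021-09-24 + 14 calendar days = 2021-10-08.
2021-10-08 (Friday) is already a business day.
The 10-calendar-day extension moves the deadline from 2021-10-08 to 2021-10-18.
2021-10-18 falls on a Monday, which is a business day, so no adjustment is needed.
Final deadline: 2021-10-18.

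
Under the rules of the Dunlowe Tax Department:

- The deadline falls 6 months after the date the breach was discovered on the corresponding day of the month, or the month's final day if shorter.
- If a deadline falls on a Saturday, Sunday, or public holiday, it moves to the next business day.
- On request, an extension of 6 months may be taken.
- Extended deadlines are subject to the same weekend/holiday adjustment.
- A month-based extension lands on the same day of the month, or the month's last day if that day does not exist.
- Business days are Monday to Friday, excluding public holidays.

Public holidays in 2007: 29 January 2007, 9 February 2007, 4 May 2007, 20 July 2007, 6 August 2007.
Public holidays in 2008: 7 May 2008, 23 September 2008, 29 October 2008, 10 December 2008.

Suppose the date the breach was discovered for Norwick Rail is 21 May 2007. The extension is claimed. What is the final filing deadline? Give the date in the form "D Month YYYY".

Moving 6 months forward from 21 May 2007 on the corresponding day gives 21 November 2007.
Since 21 November 2007 is a Wednesday and not a holiday, the date is unchanged.
The 6 months extension carries 21 November 2007 to 21 May 2008.
Since 21 May 2008 is a Wednesday and not a holiday, the date is unchanged.
So the filing is due 21 May 2008.

21 May 2008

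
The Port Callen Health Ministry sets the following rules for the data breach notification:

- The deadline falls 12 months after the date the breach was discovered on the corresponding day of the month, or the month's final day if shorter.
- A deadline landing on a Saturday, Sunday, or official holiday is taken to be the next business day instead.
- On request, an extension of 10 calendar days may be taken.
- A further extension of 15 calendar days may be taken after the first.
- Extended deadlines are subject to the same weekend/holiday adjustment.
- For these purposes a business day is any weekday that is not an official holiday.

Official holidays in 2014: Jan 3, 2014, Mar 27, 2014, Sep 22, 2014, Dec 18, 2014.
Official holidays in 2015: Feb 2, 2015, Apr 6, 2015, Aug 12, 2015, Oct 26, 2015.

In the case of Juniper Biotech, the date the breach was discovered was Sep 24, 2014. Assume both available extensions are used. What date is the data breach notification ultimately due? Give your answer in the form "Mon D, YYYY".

12 months after Sep 24, 2014, on the same day of the month, is Sep 24, 2015.
Sep 24, 2015 is a Thursday and not a listed holiday, so it stands.
With the 10-day extension, Sep 24, 2015 becomes Oct 4, 2015.
Because Oct 4, 2015 is a Sunday, the deadline becomes Oct 5, 2015 (Monday).
With the 15-day extension, Oct 5, 2015 becomes Oct 20, 2015.
Oct 20, 2015 is a Tuesday and not a listed holiday, so it stands.
So the filing is due Oct 20, 2015.

Oct 20, 2015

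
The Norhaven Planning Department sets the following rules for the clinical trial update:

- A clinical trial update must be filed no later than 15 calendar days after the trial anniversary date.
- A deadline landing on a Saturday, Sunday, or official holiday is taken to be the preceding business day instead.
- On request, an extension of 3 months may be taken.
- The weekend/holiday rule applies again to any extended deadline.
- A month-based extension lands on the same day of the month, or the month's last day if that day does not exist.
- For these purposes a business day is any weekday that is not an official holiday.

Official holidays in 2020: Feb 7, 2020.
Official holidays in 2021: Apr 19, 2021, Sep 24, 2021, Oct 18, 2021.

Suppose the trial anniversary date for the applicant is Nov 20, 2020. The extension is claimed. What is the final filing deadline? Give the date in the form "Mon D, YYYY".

Trigger date Nov 20, 2020 + 15 calendar days = Dec 5, 2020.
Because Dec 5, 2020 is a Saturday, the deadline becomes Dec 4, 2020 (Friday).
Add 3 months to Dec 4, 2020: Mar 4, 2021.
Mar 4, 2021 (Thursday) is already a business day.
The final due date is Mar 4, 2021.

Mar 4, 2021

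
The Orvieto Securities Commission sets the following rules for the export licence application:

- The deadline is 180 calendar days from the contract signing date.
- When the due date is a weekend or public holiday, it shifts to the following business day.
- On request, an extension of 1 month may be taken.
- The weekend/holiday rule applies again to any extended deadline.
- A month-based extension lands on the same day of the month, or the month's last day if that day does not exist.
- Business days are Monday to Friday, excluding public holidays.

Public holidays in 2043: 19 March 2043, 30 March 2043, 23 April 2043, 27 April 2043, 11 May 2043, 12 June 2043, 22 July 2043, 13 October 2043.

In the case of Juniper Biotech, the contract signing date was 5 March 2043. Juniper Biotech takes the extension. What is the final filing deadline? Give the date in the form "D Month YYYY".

Trigger date 5 March 2043 + 180 calendar days = 1 September 2043.
Since 1 September 2043 is a Tuesday and not a holiday, the date is unchanged.
Applying the 1 month extension: 1 month after 1 September 2043 is 1 October 2043.
1 October 2043 falls on a Thursday, which is a business day, so no adjustment is needed.
The final due date is 1 October 2043.

1 October 2043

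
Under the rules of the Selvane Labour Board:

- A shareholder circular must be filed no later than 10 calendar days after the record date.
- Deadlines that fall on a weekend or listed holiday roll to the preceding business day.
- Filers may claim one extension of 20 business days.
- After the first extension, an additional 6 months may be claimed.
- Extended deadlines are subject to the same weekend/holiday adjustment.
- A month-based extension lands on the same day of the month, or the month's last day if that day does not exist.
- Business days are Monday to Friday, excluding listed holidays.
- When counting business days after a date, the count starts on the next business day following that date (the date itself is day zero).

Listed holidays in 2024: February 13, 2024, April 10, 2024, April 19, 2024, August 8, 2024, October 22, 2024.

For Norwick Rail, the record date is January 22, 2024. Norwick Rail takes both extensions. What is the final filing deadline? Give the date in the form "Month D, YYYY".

August 30, 2024

From January 22, 2024, 10 calendar days later is February 1, 2024.
February 1, 2024 falls on a Thursday, which is a business day, so no adjustment is needed.
Applying the 20-business-day extension: 20 business days after February 1, 2024 is March 1, 2024.
March 1, 2024 is a Friday and not a listed holiday, so it stands.
Add 6 months to March 1, 2024: September 1, 2024.
September 1, 2024 falls on a Sunday. Rolling to the preceding business day gives August 30, 2024, a Friday.
The final due date is August 30, 2024.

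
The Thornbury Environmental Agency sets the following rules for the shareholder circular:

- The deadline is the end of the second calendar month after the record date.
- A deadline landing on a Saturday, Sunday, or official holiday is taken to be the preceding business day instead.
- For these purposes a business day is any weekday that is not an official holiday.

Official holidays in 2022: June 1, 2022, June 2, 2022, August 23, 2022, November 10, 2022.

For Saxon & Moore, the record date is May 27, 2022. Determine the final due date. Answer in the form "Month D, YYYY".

2 months after May 27, 2022 falls in July 2022; the last day of that month is July 31, 2022.
Because July 31, 2022 is a Sunday, the deadline becomes July 29, 2022 (Friday).
Final deadline: July 29, 2022.

July 29, 2022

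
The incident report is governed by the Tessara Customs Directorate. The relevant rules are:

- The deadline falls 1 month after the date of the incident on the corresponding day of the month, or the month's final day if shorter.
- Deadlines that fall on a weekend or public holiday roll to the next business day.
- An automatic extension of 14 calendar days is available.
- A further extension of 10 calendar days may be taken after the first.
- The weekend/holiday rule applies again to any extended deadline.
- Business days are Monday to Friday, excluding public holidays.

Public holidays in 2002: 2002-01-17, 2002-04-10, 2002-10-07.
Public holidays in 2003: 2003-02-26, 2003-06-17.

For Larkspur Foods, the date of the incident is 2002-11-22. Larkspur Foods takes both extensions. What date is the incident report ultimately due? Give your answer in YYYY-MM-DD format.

2003-01-16

Moving 1 month forward from 2002-11-22 on the corresponding day gives 2002-12-22.
Because 2002-12-22 is a Sunday, the deadline becomes 2002-12-23 (Monday).
Add the 14 calendar-day extension to 2002-12-23: 2003-01-06.
2003-01-06 is a Monday and not a listed holiday, so it stands.
With the 10-day extension, 2003-01-06 becomes 2003-01-16.
2003-01-16 (Thursday) is already a business day.
Deadline: 2003-01-16.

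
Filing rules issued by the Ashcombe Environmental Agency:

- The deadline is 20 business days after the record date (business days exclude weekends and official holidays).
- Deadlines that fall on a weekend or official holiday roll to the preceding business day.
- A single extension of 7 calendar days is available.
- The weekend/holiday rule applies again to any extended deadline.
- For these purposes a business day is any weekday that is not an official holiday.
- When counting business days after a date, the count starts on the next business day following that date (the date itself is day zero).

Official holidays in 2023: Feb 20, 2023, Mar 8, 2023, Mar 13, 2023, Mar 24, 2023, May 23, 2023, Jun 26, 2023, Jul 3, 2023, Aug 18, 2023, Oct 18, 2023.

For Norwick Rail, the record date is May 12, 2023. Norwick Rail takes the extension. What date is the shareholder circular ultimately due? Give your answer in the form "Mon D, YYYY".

Counting 20 business days after May 12, 2023 (skipping weekends and listed holidays) reaches Jun 12, 2023.
Since Jun 12, 2023 is a Monday and not a holiday, the date is unchanged.
Add the 7 calendar-day extension to Jun 12, 2023: Jun 19, 2023.
Since Jun 19, 2023 is a Monday and not a holiday, the date is unchanged.
Deadline: Jun 19, 2023.

Jun 19, 2023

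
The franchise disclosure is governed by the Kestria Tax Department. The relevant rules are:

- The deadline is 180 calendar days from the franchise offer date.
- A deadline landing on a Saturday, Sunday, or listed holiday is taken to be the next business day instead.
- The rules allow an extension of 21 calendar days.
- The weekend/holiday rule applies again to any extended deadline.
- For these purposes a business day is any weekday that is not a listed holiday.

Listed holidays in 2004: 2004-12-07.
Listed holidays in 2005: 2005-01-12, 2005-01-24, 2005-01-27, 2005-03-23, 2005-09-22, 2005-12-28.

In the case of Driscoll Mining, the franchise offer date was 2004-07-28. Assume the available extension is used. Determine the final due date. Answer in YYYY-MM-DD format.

Trigger date 2004-07-28 + 180 calendar days = 2005-01-24.
Because 2005-01-24 is a listed holiday, the deadline becomes 2005-01-25 (Tuesday).
The 21-calendar-day extension moves the deadline from 2005-01-25 to 2005-02-15.
2005-02-15 (Tuesday) is already a business day.
So the filing is due 2005-02-15.

2005-02-15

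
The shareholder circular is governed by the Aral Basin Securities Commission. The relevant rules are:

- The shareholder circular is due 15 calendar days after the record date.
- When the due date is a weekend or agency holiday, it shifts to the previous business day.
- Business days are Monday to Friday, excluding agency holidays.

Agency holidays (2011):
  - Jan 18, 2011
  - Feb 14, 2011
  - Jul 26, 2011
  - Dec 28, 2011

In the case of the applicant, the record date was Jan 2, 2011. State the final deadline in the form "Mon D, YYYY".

Adding 15 calendar days to Jan 2, 2011 gives Jan 17, 2011.
Jan 17, 2011 (Monday) is already a business day.
So the filing is due Jan 17, 2011.

Jan 17, 2011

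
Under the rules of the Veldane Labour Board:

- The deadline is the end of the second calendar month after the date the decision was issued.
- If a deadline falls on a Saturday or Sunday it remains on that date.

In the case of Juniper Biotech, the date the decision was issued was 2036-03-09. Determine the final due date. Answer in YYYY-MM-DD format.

2 months after 2036-03-09 falls in May 2036; the last day of that month is 2036-05-31.
No adjustment is made for weekends or holidays, so 2036-05-31 stands.
The final due date is 2036-05-31.

2036-05-31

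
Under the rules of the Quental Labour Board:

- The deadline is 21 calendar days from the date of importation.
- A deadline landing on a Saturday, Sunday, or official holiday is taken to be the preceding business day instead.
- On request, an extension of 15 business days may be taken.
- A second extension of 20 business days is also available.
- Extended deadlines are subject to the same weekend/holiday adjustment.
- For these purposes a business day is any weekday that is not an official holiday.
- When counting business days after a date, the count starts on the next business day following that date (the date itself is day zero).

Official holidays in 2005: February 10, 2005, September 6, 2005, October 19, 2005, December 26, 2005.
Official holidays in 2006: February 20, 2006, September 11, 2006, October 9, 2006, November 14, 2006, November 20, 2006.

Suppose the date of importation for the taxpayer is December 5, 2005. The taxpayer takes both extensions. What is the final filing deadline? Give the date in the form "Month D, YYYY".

February 13, 2006

Trigger date December 5, 2005 + 21 calendar days = December 26, 2005.
December 26, 2005 is a listed holiday, so it moves to the preceding business day, December 23, 2005 (Friday).
Applying the 15-business-day extension: 15 business days after December 23, 2005 is January 16, 2006.
Since January 16, 2006 is a Monday and not a holiday, the date is unchanged.
Applying the 20-business-day extension: 20 business days after January 16, 2006 is February 13, 2006.
Since February 13, 2006 is a Monday and not a holiday, the date is unchanged.
So the filing is due February 13, 2006.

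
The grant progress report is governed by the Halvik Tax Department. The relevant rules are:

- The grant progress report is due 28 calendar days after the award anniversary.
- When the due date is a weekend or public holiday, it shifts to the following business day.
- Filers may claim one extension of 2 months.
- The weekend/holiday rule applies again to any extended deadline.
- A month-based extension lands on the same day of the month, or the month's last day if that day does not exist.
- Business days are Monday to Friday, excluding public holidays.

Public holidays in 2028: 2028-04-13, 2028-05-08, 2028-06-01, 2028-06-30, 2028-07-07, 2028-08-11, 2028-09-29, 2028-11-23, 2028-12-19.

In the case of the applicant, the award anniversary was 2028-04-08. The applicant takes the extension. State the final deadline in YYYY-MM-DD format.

2028-07-10

Trigger date 2028-04-08 + 28 calendar days = 2028-05-06.
Because 2028-05-06 is a Saturday, the deadline becomes 2028-05-09 (Tuesday).
Applying the 2 months extension: 2 months after 2028-05-09 is 2028-07-09.
2028-07-09 is a Sunday; the next business day is 2028-07-10 (Monday).
Deadline: 2028-07-10.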